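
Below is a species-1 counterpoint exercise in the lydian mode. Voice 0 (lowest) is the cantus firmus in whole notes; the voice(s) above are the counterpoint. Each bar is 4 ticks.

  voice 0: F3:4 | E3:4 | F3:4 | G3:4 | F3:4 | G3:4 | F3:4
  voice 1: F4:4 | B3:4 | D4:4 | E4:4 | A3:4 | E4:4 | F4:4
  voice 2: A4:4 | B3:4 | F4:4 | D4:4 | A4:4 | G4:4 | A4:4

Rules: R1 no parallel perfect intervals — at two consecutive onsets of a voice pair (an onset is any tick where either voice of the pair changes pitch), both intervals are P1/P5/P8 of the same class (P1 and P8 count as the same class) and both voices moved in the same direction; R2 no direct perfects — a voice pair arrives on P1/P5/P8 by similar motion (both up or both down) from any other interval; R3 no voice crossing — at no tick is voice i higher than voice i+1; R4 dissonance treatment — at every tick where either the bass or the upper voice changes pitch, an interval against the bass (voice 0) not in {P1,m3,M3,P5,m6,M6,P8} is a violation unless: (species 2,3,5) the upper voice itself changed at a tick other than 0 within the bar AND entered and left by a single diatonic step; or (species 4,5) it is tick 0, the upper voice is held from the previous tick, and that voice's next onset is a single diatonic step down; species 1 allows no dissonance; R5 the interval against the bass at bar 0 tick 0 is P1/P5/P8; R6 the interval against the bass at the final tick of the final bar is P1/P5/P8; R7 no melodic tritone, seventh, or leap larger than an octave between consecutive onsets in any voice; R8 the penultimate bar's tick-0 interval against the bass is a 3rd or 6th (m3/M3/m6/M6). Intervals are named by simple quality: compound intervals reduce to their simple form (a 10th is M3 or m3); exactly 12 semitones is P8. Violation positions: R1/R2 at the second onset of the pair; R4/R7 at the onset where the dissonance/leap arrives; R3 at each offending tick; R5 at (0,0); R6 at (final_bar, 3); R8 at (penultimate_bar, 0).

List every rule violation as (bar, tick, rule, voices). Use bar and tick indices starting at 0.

(0, 0, R5, (0, 2))
(1, 0, R2, (0, 1))
(1, 0, R2, (0, 2))
(1, 0, R2, (1, 2))
(1, 0, R7, (1,))
(1, 0, R7, (2,))
(2, 0, R2, (0, 2))
(2, 0, R7, (2,))
(3, 0, R3, (1, 2))
(3, 1, R3, (1, 2))
(3, 2, R3, (1, 2))
(3, 3, R3, (1, 2))
(5, 0, R8, (0, 2))
(6, 3, R6, (0, 2))

bar 0: v0=F3 v1=F4 v2=A4 downbeat M3
bar 1: v0=E3 v1=B3 v2=B3 downbeat P5
bar 2: v0=F3 v1=D4 v2=F4 downbeat P8
bar 3: v0=G3 v1=E4 v2=D4 downbeat P5
bar 4: v0=F3 v1=A3 v2=A4 downbeat M3
bar 5: v0=G3 v1=E4 v2=G4 downbeat P8
bar 6: v0=F3 v1=F4 v2=A4 downbeat M3
  -> R5 @ bar 0 tick 0 v(0, 2): opens on M3
  -> R2 @ bar 1 tick 0 v(0, 1): F3/F4 P8 -> E3/B3 P5 similar
  -> R2 @ bar 1 tick 0 v(0, 2): F3/A4 M3 -> E3/B3 P5 similar
  -> R2 @ bar 1 tick 0 v(1, 2): F4/A4 M3 -> B3/B3 P1 similar
  -> R7 @ bar 1 tick 0 v(1,): F4->B3 leap 6st
  -> R7 @ bar 1 tick 0 v(2,): A4->B3 leap 10st
  -> R2 @ bar 2 tick 0 v(0, 2): E3/B3 P5 -> F3/F4 P8 similar
  -> R7 @ bar 2 tick 0 v(2,): B3->F4 leap 6st
  -> R3 @ bar 3 tick 0 v(1, 2): E4 above D4
  -> R3 @ bar 3 tick 1 v(1, 2): E4 above D4
  -> R3 @ bar 3 tick 2 v(1, 2): E4 above D4
  -> R3 @ bar 3 tick 3 v(1, 2): E4 above D4
  -> R8 @ bar 5 tick 0 v(0, 2): penult P8 not 3rd/6th
  -> R6 @ bar 6 tick 3 v(0, 2): closes on M3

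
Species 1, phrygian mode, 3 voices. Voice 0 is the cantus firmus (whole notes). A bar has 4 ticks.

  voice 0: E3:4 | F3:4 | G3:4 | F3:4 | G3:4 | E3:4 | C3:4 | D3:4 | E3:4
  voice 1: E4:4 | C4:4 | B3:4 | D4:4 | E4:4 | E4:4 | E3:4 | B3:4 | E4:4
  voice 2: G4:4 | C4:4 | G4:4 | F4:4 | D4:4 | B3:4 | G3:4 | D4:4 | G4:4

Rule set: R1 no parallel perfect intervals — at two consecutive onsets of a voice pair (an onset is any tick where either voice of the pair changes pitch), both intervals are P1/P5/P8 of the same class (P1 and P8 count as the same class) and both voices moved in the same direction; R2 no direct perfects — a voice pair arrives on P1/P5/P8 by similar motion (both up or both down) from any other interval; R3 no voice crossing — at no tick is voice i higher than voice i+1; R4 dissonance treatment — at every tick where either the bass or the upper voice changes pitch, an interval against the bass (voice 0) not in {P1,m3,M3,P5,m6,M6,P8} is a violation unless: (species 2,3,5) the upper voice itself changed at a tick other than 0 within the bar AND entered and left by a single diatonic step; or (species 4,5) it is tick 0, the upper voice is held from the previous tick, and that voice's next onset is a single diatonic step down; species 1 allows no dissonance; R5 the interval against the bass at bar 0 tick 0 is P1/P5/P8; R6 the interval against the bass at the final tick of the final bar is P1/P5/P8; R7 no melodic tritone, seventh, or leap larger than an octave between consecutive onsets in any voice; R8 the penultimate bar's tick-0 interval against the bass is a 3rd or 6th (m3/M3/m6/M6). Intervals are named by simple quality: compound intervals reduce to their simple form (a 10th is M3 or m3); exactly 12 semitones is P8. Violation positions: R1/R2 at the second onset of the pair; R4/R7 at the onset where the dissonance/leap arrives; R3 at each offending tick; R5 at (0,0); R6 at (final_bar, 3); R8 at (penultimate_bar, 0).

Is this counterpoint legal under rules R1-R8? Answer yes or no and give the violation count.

bar 0: v0=E3 v1=E4 v2=G4 (m3)
bar 1: v0=F3 v1=C4 v2=C4 (P5)
bar 2: v0=G3 v1=B3 v2=G4 (P8)
bar 3: v0=F3 v1=D4 v2=F4 (P8)
bar 4: v0=G3 v1=E4 v2=D4 (P5)
bar 5: v0=E3 v1=E4 v2=B3 (P5)
bar 6: v0=C3 v1=E3 v2=G3 (P5)
bar 7: v0=D3 v1=B3 v2=D4 (P8)
bar 8: v0=E3 v1=E4 v2=G4 (m3)
  R5 @ bar0.0: opens on m3
  R2 @ bar1.0: E4/G4 m3 -> C4/C4 P1 similar
  R2 @ bar2.0: F3/C4 P5 -> G3/G4 P8 similar
  R1 @ bar3.0: G3/G4 P8 -> F3/F4 P8 similar
  R3 @ bar4.0: E4 above D4
  R3 @ bar4.1: E4 above D4
  R3 @ bar4.2: E4 above D4
  R3 @ bar4.3: E4 above D4
  R1 @ bar5.0: G3/D4 P5 -> E3/B3 P5 similar
  R3 @ bar5.0: E4 above B3
  R3 @ bar5.1: E4 above B3
  R3 @ bar5.2: E4 above B3
  R3 @ bar5.3: E4 above B3
  R1 @ bar6.0: E3/B3 P5 -> C3/G3 P5 similar
  R2 @ bar7.0: C3/G3 P5 -> D3/D4 P8 similar
  R8 @ bar7.0: penult P8 not 3rd/6th
  R2 @ bar8.0: D3/B3 M6 -> E3/E4 P8 similar
  R6 @ bar8.3: closes on m3

No (18 violations)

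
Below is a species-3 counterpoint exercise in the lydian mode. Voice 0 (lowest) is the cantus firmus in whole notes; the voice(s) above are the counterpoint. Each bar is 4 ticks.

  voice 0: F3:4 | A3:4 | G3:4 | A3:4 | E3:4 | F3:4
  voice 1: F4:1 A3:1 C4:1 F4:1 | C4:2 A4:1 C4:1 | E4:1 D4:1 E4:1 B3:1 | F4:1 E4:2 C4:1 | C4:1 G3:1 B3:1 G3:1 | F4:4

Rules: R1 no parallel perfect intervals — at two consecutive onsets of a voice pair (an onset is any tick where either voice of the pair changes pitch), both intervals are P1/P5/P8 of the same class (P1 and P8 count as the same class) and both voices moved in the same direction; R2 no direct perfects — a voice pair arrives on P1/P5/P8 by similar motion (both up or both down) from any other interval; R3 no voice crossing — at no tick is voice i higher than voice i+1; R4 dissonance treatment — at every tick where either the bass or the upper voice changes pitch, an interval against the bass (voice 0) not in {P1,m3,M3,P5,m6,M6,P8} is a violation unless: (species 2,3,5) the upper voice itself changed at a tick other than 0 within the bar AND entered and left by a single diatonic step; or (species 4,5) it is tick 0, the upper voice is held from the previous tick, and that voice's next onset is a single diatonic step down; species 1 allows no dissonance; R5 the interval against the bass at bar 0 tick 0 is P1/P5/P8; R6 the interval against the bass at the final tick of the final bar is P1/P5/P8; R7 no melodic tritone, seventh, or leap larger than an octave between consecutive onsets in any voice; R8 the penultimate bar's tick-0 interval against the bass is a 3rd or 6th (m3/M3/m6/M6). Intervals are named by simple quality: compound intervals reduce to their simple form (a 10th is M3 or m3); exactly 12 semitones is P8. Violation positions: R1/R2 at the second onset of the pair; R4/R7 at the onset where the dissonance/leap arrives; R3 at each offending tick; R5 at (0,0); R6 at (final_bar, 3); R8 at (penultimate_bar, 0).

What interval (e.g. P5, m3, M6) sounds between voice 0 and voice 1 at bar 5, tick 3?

voice 0=F3 voice 1=F4 -> P8

P8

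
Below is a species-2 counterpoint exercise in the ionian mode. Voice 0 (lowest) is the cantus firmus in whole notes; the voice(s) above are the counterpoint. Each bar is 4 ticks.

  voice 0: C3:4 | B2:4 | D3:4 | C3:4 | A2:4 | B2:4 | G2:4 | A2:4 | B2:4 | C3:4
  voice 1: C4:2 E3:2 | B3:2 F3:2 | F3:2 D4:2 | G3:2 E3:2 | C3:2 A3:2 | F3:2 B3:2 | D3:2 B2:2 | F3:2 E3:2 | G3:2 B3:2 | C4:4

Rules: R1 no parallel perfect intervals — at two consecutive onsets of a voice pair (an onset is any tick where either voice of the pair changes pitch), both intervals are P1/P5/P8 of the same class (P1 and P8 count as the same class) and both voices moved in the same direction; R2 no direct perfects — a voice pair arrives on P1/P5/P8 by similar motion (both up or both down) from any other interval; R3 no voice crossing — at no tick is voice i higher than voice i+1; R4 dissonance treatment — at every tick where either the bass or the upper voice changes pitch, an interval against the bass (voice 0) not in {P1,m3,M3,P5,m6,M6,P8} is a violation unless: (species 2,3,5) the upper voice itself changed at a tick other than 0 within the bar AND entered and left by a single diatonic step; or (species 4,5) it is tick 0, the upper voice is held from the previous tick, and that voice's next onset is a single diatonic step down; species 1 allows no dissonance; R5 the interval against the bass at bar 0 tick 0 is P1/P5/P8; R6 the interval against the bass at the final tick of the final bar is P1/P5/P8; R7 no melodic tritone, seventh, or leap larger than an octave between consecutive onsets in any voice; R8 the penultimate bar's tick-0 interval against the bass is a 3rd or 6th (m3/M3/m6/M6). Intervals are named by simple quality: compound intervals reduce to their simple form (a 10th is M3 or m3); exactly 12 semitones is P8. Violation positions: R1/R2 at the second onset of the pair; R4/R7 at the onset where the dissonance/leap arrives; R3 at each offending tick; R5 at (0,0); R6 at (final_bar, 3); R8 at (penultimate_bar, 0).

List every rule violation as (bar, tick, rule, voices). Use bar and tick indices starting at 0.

bar 0: v0=C3 v1=C4 downbeat P8
bar 1: v0=B2 v1=B3 downbeat P8
bar 2: v0=D3 v1=F3 downbeat m3
bar 3: v0=C3 v1=G3 downbeat P5
bar 4: v0=A2 v1=C3 downbeat m3
bar 5: v0=B2 v1=F3 downbeat TT
bar 6: v0=G2 v1=D3 downbeat P5
bar 7: v0=A2 v1=F3 downbeat m6
bar 8: v0=B2 v1=G3 downbeat m6
bar 9: v0=C3 v1=C4 downbeat P8
  -> R4 @ bar 1 tick 2 v(0, 1): B2/F3 TT untreated
  -> R7 @ bar 1 tick 2 v(1,): B3->F3 leap 6st
  -> R2 @ bar 3 tick 0 v(0, 1): D3/D4 P8 -> C3/G3 P5 similar
  -> R4 @ bar 5 tick 0 v(0, 1): B2/F3 TT untreated
  -> R7 @ bar 5 tick 2 v(1,): F3->B3 leap 6st
  -> R2 @ bar 6 tick 0 v(0, 1): B2/B3 P8 -> G2/D3 P5 similar
  -> R7 @ bar 7 tick 0 v(1,): B2->F3 leap 6st
  -> R1 @ bar 9 tick 0 v(0, 1): B2/B3 P8 -> C3/C4 P8 similar

(1, 2, R4, (0, 1))
(1, 2, R7, (1,))
(3, 0, R2, (0, 1))
(5, 0, R4, (0, 1))
(5, 2, R7, (1,))
(6, 0, R2, (0, 1))
(7, 0, R7, (1,))
(9, 0, R1, (0, 1))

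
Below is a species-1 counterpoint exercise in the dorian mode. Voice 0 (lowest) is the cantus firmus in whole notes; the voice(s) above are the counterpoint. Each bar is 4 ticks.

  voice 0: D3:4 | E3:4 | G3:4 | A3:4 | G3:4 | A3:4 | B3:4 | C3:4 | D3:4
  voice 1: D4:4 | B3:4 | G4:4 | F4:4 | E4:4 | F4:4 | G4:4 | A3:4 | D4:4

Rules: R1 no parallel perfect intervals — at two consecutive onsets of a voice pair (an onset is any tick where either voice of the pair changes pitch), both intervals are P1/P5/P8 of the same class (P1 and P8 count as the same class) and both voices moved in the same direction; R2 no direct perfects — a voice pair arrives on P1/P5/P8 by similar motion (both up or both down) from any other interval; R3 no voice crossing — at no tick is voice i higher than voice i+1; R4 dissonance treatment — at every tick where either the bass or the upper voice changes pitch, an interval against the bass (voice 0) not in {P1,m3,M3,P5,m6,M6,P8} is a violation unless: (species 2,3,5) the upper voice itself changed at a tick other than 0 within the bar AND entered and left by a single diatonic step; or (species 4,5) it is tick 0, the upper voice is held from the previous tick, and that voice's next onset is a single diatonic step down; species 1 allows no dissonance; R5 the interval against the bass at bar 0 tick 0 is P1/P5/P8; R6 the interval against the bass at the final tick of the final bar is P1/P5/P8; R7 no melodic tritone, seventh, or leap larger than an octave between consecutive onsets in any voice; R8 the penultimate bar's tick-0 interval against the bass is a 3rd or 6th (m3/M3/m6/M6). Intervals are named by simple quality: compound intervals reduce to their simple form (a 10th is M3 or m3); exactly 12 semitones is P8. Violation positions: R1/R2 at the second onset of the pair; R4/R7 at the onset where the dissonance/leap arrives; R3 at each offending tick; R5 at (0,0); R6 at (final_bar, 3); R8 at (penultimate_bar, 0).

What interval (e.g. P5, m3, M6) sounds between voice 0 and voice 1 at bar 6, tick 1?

voice 0=B3 voice 1=G4 -> m6

m6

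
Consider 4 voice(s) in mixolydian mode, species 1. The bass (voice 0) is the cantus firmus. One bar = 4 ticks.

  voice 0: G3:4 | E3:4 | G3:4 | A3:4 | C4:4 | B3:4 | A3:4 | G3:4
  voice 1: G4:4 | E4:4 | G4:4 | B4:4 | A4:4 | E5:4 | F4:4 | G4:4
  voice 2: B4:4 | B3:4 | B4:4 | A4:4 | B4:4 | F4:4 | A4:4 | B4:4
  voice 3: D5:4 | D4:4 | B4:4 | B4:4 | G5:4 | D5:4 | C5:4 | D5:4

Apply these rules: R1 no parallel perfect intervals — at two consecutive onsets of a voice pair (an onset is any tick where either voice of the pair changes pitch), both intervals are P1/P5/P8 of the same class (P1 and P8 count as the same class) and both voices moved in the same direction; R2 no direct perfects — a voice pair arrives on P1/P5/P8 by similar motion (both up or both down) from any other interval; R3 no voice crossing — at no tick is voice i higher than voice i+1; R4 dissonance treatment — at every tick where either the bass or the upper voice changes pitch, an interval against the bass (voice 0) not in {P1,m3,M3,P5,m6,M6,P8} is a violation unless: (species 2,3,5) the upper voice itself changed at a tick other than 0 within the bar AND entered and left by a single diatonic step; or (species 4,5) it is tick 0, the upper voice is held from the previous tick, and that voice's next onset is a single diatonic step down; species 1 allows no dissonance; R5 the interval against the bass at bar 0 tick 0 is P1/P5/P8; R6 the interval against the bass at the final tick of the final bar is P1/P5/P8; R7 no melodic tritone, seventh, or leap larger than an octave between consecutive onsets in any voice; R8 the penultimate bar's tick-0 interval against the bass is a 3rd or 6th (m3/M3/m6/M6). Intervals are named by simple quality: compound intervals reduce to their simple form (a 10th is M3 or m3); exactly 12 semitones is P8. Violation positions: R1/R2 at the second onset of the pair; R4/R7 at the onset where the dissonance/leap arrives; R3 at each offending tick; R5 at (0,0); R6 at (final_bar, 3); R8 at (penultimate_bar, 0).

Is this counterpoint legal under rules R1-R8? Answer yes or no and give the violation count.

No (30 violations)

bar 0: v0=G3 v1=G4 v2=B4 v3=D5 (P5)
bar 1: v0=E3 v1=E4 v2=B3 v3=D4 (m7)
bar 2: v0=G3 v1=G4 v2=B4 v3=B4 (M3)
bar 3: v0=A3 v1=B4 v2=A4 v3=B4 (M2)
bar 4: v0=C4 v1=A4 v2=B4 v3=G5 (P5)
bar 5: v0=B3 v1=E5 v2=F4 v3=D5 (m3)
bar 6: v0=A3 v1=F4 v2=A4 v3=C5 (m3)
bar 7: v0=G3 v1=G4 v2=B4 v3=D5 (P5)
  R5 @ bar0.0: opens on M3
  R1 @ bar1.0: G3/G4 P8 -> E3/E4 P8 similar
  R2 @ bar1.0: G3/B4 M3 -> E3/B3 P5 similar
  R3 @ bar1.0: E4 above B3
  R4 @ bar1.0: E3/D4 m7 untreated
  R3 @ bar1.1: E4 above B3
  R3 @ bar1.2: E4 above B3
  R3 @ bar1.3: E4 above B3
  R1 @ bar2.0: E3/E4 P8 -> G3/G4 P8 similar
  R2 @ bar2.0: B3/D4 m3 -> B4/B4 P1 similar
  R3 @ bar3.0: B4 above A4
  R4 @ bar3.0: A3/B4 M2 untreated
  R4 @ bar3.0: A3/B4 M2 untreated
  R3 @ bar3.1: B4 above A4
  R3 @ bar3.2: B4 above A4
  R3 @ bar3.3: B4 above A4
  R2 @ bar4.0: A3/B4 M2 -> C4/G5 P5 similar
  R4 @ bar4.0: C4/B4 M7 untreated
  R3 @ bar5.0: E5 above F4
  R4 @ bar5.0: B3/E5 P4 untreated
  R4 @ bar5.0: B3/F4 TT untreated
  R7 @ bar5.0: B4->F4 leap 6st
  R3 @ bar5.1: E5 above F4
  R3 @ bar5.2: E5 above F4
  R3 @ bar5.3: E5 above F4
  R2 @ bar6.0: E5/D5 M2 -> F4/C5 P5 similar
  R7 @ bar6.0: E5->F4 leap 11st
  R8 @ bar6.0: penult P8 not 3rd/6th
  R1 @ bar7.0: F4/C5 P5 -> G4/D5 P5 similar
  R6 @ bar7.3: closes on M3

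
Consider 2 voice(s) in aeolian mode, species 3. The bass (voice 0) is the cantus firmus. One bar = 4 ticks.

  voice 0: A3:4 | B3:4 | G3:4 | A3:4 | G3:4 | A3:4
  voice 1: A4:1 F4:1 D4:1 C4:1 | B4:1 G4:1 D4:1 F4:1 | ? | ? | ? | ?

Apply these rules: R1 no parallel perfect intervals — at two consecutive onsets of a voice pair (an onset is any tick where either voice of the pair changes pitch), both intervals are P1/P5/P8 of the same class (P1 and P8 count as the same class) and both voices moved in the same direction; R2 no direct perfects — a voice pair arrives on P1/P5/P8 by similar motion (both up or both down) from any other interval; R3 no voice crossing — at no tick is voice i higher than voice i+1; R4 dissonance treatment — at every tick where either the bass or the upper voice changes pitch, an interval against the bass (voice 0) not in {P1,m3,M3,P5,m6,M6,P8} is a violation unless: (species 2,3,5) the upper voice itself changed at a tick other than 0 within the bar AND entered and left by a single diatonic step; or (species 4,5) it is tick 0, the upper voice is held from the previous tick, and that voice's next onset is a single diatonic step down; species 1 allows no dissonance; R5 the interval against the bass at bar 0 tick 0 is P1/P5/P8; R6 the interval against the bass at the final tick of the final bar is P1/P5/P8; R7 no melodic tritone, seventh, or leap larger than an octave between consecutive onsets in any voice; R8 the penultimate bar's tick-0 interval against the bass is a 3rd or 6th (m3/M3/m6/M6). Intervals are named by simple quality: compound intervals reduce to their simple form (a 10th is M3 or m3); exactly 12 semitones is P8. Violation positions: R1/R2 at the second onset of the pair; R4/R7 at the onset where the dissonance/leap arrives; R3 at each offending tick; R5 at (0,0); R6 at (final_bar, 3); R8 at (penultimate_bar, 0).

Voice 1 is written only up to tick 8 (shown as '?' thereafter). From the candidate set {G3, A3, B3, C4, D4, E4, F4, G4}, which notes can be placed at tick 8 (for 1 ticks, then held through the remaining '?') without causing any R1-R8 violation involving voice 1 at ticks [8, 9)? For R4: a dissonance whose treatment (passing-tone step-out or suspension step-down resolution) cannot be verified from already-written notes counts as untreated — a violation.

G3: violates R2,R7
A3: violates R4
B3: violates R7
C4: violates R4
D4: violates R2
E4: legal
F4: violates R4
G4: legal

{E4, G4}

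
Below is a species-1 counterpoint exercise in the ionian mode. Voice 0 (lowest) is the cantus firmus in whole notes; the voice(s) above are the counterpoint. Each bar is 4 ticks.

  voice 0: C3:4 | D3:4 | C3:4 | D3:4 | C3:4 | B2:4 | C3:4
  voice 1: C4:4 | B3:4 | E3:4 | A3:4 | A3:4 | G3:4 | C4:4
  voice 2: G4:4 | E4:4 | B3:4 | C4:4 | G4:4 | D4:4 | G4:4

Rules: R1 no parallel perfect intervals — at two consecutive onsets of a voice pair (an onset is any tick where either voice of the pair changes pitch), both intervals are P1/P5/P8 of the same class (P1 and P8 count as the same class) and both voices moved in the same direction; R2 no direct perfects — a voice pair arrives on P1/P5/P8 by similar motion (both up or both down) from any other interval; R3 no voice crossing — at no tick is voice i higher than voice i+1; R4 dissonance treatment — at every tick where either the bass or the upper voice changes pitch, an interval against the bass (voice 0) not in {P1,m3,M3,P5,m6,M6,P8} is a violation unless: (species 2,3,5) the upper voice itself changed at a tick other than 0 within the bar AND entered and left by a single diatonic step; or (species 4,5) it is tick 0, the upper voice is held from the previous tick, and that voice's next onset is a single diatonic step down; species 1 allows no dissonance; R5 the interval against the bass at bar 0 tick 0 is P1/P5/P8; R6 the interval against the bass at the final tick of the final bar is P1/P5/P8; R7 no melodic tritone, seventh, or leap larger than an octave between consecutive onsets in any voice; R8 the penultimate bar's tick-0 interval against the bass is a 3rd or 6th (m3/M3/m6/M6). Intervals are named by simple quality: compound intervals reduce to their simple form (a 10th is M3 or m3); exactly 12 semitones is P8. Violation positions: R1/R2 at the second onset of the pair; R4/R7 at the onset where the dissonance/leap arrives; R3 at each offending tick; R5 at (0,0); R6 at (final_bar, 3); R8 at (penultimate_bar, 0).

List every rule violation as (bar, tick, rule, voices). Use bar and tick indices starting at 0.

(1, 0, R4, (0, 2))
(2, 0, R2, (1, 2))
(2, 0, R4, (0, 2))
(3, 0, R2, (0, 1))
(3, 0, R4, (0, 2))
(5, 0, R2, (1, 2))
(6, 0, R1, (1, 2))
(6, 0, R2, (0, 1))
(6, 0, R2, (0, 2))

bar 0: v0=C3 v1=C4 v2=G4 downbeat P5
bar 1: v0=D3 v1=B3 v2=E4 downbeat M2
bar 2: v0=C3 v1=E3 v2=B3 downbeat M7
bar 3: v0=D3 v1=A3 v2=C4 downbeat m7
bar 4: v0=C3 v1=A3 v2=G4 downbeat P5
bar 5: v0=B2 v1=G3 v2=D4 downbeat m3
bar 6: v0=C3 v1=C4 v2=G4 downbeat P5
  -> R4 @ bar 1 tick 0 v(0, 2): D3/E4 M2 untreated
  -> R2 @ bar 2 tick 0 v(1, 2): B3/E4 P4 -> E3/B3 P5 similar
  -> R4 @ bar 2 tick 0 v(0, 2): C3/B3 M7 untreated
  -> R2 @ bar 3 tick 0 v(0, 1): C3/E3 M3 -> D3/A3 P5 similar
  -> R4 @ bar 3 tick 0 v(0, 2): D3/C4 m7 untreated
  -> R2 @ bar 5 tick 0 v(1, 2): A3/G4 m7 -> G3/D4 P5 similar
  -> R1 @ bar 6 tick 0 v(1, 2): G3/D4 P5 -> C4/G4 P5 similar
  -> R2 @ bar 6 tick 0 v(0, 1): B2/G3 m6 -> C3/C4 P8 similar
  -> R2 @ bar 6 tick 0 v(0, 2): B2/D4 m3 -> C3/G4 P5 similar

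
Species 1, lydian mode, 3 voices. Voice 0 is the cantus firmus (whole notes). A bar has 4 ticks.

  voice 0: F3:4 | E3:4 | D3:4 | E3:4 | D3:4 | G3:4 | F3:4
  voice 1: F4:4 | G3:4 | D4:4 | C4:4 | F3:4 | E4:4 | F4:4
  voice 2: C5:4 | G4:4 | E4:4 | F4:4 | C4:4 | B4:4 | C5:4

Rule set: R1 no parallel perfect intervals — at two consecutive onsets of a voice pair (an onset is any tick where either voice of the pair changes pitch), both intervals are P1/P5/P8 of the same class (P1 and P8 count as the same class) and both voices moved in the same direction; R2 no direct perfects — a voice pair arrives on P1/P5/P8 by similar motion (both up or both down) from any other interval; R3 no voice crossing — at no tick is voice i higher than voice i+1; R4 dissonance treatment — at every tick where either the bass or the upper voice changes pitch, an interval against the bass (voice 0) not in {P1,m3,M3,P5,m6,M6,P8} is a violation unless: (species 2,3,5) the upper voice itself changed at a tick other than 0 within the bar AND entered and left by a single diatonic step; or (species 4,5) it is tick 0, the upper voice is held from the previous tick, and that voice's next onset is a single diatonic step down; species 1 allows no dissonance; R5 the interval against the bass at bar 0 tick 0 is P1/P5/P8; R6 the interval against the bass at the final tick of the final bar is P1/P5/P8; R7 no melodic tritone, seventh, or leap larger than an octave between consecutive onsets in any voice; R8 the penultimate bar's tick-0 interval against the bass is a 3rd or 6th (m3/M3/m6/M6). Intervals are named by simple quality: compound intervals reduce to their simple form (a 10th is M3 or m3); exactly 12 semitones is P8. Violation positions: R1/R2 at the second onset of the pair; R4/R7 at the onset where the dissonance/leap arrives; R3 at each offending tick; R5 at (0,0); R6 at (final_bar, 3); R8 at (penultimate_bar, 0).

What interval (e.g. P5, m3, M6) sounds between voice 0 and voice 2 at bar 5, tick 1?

M3

voice 0=G3 voice 2=B4 -> M3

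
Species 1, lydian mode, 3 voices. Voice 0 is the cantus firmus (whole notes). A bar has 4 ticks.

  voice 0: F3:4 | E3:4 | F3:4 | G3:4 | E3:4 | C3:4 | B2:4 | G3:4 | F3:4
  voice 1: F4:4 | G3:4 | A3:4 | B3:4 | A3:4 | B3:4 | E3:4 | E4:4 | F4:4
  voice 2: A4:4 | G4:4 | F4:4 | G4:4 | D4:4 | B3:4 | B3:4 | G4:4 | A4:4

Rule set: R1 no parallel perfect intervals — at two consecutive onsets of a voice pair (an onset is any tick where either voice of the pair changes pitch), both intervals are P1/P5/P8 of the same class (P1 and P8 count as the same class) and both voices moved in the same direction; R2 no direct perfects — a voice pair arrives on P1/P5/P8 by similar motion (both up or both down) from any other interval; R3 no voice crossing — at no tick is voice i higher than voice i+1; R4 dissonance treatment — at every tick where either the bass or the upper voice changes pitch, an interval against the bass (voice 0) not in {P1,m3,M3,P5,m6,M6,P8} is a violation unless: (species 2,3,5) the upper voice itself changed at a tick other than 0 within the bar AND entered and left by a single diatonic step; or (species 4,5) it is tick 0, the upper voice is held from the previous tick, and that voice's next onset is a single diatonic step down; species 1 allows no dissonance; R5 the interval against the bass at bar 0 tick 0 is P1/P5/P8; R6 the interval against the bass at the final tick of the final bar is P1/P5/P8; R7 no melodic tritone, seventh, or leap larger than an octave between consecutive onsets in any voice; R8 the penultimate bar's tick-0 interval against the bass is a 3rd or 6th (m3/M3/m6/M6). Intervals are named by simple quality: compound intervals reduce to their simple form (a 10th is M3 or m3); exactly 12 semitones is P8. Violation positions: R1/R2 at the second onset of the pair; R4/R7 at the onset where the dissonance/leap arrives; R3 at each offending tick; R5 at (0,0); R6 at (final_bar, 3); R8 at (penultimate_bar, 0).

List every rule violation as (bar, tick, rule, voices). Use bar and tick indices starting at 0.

bar 0: v0=F3 v1=F4 v2=A4 downbeat M3
bar 1: v0=E3 v1=G3 v2=G4 downbeat m3
bar 2: v0=F3 v1=A3 v2=F4 downbeat P8
bar 3: v0=G3 v1=B3 v2=G4 downbeat P8
bar 4: v0=E3 v1=A3 v2=D4 downbeat m7
bar 5: v0=C3 v1=B3 v2=B3 downbeat M7
bar 6: v0=B2 v1=E3 v2=B3 downbeat P8
bar 7: v0=G3 v1=E4 v2=G4 downbeat P8
bar 8: v0=F3 v1=F4 v2=A4 downbeat M3
  -> R5 @ bar 0 tick 0 v(0, 2): opens on M3
  -> R2 @ bar 1 tick 0 v(1, 2): F4/A4 M3 -> G3/G4 P8 similar
  -> R7 @ bar 1 tick 0 v(1,): F4->G3 leap 10st
  -> R1 @ bar 3 tick 0 v(0, 2): F3/F4 P8 -> G3/G4 P8 similar
  -> R4 @ bar 4 tick 0 v(0, 1): E3/A3 P4 untreated
  -> R4 @ bar 4 tick 0 v(0, 2): E3/D4 m7 untreated
  -> R4 @ bar 5 tick 0 v(0, 1): C3/B3 M7 untreated
  -> R4 @ bar 5 tick 0 v(0, 2): C3/B3 M7 untreated
  -> R4 @ bar 6 tick 0 v(0, 1): B2/E3 P4 untreated
  -> R1 @ bar 7 tick 0 v(0, 2): B2/B3 P8 -> G3/G4 P8 similar
  -> R8 @ bar 7 tick 0 v(0, 2): penult P8 not 3rd/6th
  -> R6 @ bar 8 tick 3 v(0, 2): closes on M3

(0, 0, R5, (0, 2))
(1, 0, R2, (1, 2))
(1, 0, R7, (1,))
(3, 0, R1, (0, 2))
(4, 0, R4, (0, 1))
(4, 0, R4, (0, 2))
(5, 0, R4, (0, 1))
(5, 0, R4, (0, 2))
(6, 0, R4, (0, 1))
(7, 0, R1, (0, 2))
(7, 0, R8, (0, 2))
(8, 3, R6, (0, 2))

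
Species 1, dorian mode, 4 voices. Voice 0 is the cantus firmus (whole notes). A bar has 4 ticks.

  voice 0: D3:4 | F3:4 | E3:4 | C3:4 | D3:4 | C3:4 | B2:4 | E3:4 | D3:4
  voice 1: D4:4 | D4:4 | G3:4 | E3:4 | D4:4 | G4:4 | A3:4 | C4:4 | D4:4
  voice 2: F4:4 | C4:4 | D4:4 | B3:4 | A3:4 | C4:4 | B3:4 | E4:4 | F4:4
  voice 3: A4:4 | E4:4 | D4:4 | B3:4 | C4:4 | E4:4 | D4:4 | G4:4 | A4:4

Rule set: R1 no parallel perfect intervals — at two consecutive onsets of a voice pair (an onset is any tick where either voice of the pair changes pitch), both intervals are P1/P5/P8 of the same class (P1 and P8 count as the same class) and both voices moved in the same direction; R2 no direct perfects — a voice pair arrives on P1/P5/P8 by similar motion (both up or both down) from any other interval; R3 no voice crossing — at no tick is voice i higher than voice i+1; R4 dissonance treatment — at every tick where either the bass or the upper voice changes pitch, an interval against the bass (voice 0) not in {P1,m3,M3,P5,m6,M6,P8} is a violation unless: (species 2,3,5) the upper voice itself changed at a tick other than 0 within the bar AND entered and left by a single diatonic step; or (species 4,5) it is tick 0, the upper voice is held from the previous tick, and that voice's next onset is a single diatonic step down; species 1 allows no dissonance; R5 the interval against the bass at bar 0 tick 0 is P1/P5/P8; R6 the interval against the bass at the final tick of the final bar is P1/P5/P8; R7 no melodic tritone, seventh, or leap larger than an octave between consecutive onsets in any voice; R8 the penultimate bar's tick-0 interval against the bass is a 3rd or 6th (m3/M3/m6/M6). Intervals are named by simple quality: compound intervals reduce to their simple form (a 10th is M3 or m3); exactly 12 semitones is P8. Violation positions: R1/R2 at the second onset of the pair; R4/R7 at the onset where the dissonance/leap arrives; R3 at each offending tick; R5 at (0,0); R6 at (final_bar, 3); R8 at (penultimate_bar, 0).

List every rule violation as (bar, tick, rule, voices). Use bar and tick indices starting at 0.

bar 0: v0=D3 v1=D4 v2=F4 v3=A4 downbeat P5
bar 1: v0=F3 v1=D4 v2=C4 v3=E4 downbeat M7
bar 2: v0=E3 v1=G3 v2=D4 v3=D4 downbeat m7
bar 3: v0=C3 v1=E3 v2=B3 v3=B3 downbeat M7
bar 4: v0=D3 v1=D4 v2=A3 v3=C4 downbeat m7
bar 5: v0=C3 v1=G4 v2=C4 v3=E4 downbeat M3
bar 6: v0=B2 v1=A3 v2=B3 v3=D4 downbeat m3
bar 7: v0=E3 v1=C4 v2=E4 v3=G4 downbeat m3
bar 8: v0=D3 v1=D4 v2=F4 v3=A4 downbeat P5
  -> R5 @ bar 0 tick 0 v(0, 2): opens on m3
  -> R3 @ bar 1 tick 0 v(1, 2): D4 above C4
  -> R4 @ bar 1 tick 0 v(0, 3): F3/E4 M7 untreated
  -> R3 @ bar 1 tick 1 v(1, 2): D4 above C4
  -> R3 @ bar 1 tick 2 v(1, 2): D4 above C4
  -> R3 @ bar 1 tick 3 v(1, 2): D4 above C4
  -> R2 @ bar 2 tick 0 v(1, 3): D4/E4 M2 -> G3/D4 P5 similar
  -> R4 @ bar 2 tick 0 v(0, 2): E3/D4 m7 untreated
  -> R4 @ bar 2 tick 0 v(0, 3): E3/D4 m7 untreated
  -> R1 @ bar 3 tick 0 v(1, 2): G3/D4 P5 -> E3/B3 P5 similar
  -> R1 @ bar 3 tick 0 v(1, 3): G3/D4 P5 -> E3/B3 P5 similar
  -> R1 @ bar 3 tick 0 v(2, 3): D4/D4 P1 -> B3/B3 P1 similar
  -> R4 @ bar 3 tick 0 v(0, 2): C3/B3 M7 untreated
  -> R4 @ bar 3 tick 0 v(0, 3): C3/B3 M7 untreated
  -> R2 @ bar 4 tick 0 v(0, 1): C3/E3 M3 -> D3/D4 P8 similar
  -> R3 @ bar 4 tick 0 v(1, 2): D4 above A3
  -> R4 @ bar 4 tick 0 v(0, 3): D3/C4 m7 untreated
  -> R7 @ bar 4 tick 0 v(1,): E3->D4 leap 10st
  -> R3 @ bar 4 tick 1 v(1, 2): D4 above A3
  -> R3 @ bar 4 tick 2 v(1, 2): D4 above A3
  -> R3 @ bar 4 tick 3 v(1, 2): D4 above A3
  -> R2 @ bar 5 tick 0 v(1, 2): D4/A3 P4 -> G4/C4 P5 similar
  -> R3 @ bar 5 tick 0 v(1, 2): G4 above C4
  -> R3 @ bar 5 tick 1 v(1, 2): G4 above C4
  -> R3 @ bar 5 tick 2 v(1, 2): G4 above C4
  -> R3 @ bar 5 tick 3 v(1, 2): G4 above C4
  -> R1 @ bar 6 tick 0 v(0, 2): C3/C4 P8 -> B2/B3 P8 similar
  -> R4 @ bar 6 tick 0 v(0, 1): B2/A3 m7 untreated
  -> R7 @ bar 6 tick 0 v(1,): G4->A3 leap 10st
  -> R1 @ bar 7 tick 0 v(0, 2): B2/B3 P8 -> E3/E4 P8 similar
  -> R2 @ bar 7 tick 0 v(1, 3): A3/D4 P4 -> C4/G4 P5 similar
  -> R8 @ bar 7 tick 0 v(0, 2): penult P8 not 3rd/6th
  -> R1 @ bar 8 tick 0 v(1, 3): C4/G4 P5 -> D4/A4 P5 similar
  -> R6 @ bar 8 tick 3 v(0, 2): closes on m3

(0, 0, R5, (0, 2))
(1, 0, R3, (1, 2))
(1, 0, R4, (0, 3))
(1, 1, R3, (1, 2))
(1, 2, R3, (1, 2))
(1, 3, R3, (1, 2))
(2, 0, R2, (1, 3))
(2, 0, R4, (0, 2))
(2, 0, R4, (0, 3))
(3, 0, R1, (1, 2))
(3, 0, R1, (1, 3))
(3, 0, R1, (2, 3))
(3, 0, R4, (0, 2))
(3, 0, R4, (0, 3))
(4, 0, R2, (0, 1))
(4, 0, R3, (1, 2))
(4, 0, R4, (0, 3))
(4, 0, R7, (1,))
(4, 1, R3, (1, 2))
(4, 2, R3, (1, 2))
(4, 3, R3, (1, 2))
(5, 0, R2, (1, 2))
(5, 0, R3, (1, 2))
(5, 1, R3, (1, 2))
(5, 2, R3, (1, 2))
(5, 3, R3, (1, 2))
(6, 0, R1, (0, 2))
(6, 0, R4, (0, 1))
(6, 0, R7, (1,))
(7, 0, R1, (0, 2))
(7, 0, R2, (1, 3))
(7, 0, R8, (0, 2))
(8, 0, R1, (1, 3))
(8, 3, R6, (0, 2))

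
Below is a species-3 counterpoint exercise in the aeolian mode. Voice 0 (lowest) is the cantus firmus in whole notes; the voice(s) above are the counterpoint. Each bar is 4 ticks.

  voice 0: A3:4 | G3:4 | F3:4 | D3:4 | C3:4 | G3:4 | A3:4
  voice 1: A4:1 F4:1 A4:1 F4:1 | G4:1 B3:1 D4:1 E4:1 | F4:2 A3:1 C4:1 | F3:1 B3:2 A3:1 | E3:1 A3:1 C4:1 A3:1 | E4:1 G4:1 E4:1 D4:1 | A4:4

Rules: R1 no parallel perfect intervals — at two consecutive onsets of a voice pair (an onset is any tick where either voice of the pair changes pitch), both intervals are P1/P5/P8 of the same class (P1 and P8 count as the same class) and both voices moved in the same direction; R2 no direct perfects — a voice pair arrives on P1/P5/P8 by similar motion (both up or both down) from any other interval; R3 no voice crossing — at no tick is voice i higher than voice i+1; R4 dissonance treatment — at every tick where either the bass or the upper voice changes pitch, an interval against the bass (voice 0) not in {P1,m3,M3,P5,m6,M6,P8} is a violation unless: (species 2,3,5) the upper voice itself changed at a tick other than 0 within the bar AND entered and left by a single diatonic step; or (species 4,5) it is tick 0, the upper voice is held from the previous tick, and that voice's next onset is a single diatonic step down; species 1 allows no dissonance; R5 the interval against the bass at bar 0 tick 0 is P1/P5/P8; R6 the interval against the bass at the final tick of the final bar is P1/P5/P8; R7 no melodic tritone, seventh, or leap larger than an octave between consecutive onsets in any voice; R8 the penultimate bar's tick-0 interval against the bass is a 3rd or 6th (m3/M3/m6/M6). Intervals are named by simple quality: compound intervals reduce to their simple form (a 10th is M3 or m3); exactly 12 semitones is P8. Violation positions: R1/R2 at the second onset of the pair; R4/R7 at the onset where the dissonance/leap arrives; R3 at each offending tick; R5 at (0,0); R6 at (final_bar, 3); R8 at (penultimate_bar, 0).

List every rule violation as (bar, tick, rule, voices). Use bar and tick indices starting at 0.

bar 0: v0=A3 v1=A4 downbeat P8
bar 1: v0=G3 v1=G4 downbeat P8
bar 2: v0=F3 v1=F4 downbeat P8
bar 3: v0=D3 v1=F3 downbeat m3
bar 4: v0=C3 v1=E3 downbeat M3
bar 5: v0=G3 v1=E4 downbeat M6
bar 6: v0=A3 v1=A4 downbeat P8
  -> R7 @ bar 3 tick 1 v(1,): F3->B3 leap 6st
  -> R2 @ bar 6 tick 0 v(0, 1): G3/D4 P5 -> A3/A4 P8 similar

(3, 1, R7, (1,))
(6, 0, R2, (0, 1))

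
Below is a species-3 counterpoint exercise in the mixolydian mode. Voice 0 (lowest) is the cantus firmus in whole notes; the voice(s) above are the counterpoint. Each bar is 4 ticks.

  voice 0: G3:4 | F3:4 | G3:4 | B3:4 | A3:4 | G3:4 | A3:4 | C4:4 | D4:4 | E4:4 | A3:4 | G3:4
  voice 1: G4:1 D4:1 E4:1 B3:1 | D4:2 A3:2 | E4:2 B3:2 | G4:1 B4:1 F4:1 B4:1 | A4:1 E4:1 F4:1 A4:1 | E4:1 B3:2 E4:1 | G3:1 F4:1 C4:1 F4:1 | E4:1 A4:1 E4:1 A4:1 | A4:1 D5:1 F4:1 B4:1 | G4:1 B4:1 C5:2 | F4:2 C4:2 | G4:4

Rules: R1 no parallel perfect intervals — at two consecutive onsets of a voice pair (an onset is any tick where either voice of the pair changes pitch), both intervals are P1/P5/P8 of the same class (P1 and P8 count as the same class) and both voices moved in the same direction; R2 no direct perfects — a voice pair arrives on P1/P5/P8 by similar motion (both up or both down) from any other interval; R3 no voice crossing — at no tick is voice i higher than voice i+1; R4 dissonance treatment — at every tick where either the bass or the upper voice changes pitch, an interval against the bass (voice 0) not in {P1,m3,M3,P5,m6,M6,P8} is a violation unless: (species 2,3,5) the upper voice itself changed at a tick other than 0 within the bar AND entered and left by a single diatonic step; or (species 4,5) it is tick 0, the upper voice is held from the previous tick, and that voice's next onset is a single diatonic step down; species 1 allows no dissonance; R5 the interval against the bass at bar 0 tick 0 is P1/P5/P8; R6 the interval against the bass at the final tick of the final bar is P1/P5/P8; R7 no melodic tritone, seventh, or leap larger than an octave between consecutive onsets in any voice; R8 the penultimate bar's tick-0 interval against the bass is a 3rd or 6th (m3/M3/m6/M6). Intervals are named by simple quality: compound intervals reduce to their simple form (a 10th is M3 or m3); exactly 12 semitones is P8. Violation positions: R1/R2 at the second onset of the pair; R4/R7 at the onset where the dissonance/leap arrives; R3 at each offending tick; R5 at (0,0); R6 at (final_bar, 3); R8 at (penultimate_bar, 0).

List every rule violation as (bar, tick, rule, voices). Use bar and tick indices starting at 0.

(3, 2, R4, (0, 1))
(3, 2, R7, (1,))
(3, 3, R7, (1,))
(4, 0, R1, (0, 1))
(6, 0, R3, (0, 1))
(6, 0, R4, (0, 1))
(6, 1, R7, (1,))
(8, 3, R7, (1,))

bar 0: v0=G3 v1=G4 downbeat P8
bar 1: v0=F3 v1=D4 downbeat M6
bar 2: v0=G3 v1=E4 downbeat M6
bar 3: v0=B3 v1=G4 downbeat m6
bar 4: v0=A3 v1=A4 downbeat P8
bar 5: v0=G3 v1=E4 downbeat M6
bar 6: v0=A3 v1=G3 downbeat M2
bar 7: v0=C4 v1=E4 downbeat M3
bar 8: v0=D4 v1=A4 downbeat P5
bar 9: v0=E4 v1=G4 downbeat m3
bar 10: v0=A3 v1=F4 downbeat m6
bar 11: v0=G3 v1=G4 downbeat P8
  -> R4 @ bar 3 tick 2 v(0, 1): B3/F4 TT untreated
  -> R7 @ bar 3 tick 2 v(1,): B4->F4 leap 6st
  -> R7 @ bar 3 tick 3 v(1,): F4->B4 leap 6st
  -> R1 @ bar 4 tick 0 v(0, 1): B3/B4 P8 -> A3/A4 P8 similar
  -> R3 @ bar 6 tick 0 v(0, 1): A3 above G3
  -> R4 @ bar 6 tick 0 v(0, 1): A3/G3 M2 untreated
  -> R7 @ bar 6 tick 1 v(1,): G3->F4 leap 10st
  -> R7 @ bar 8 tick 3 v(1,): F4->B4 leap 6st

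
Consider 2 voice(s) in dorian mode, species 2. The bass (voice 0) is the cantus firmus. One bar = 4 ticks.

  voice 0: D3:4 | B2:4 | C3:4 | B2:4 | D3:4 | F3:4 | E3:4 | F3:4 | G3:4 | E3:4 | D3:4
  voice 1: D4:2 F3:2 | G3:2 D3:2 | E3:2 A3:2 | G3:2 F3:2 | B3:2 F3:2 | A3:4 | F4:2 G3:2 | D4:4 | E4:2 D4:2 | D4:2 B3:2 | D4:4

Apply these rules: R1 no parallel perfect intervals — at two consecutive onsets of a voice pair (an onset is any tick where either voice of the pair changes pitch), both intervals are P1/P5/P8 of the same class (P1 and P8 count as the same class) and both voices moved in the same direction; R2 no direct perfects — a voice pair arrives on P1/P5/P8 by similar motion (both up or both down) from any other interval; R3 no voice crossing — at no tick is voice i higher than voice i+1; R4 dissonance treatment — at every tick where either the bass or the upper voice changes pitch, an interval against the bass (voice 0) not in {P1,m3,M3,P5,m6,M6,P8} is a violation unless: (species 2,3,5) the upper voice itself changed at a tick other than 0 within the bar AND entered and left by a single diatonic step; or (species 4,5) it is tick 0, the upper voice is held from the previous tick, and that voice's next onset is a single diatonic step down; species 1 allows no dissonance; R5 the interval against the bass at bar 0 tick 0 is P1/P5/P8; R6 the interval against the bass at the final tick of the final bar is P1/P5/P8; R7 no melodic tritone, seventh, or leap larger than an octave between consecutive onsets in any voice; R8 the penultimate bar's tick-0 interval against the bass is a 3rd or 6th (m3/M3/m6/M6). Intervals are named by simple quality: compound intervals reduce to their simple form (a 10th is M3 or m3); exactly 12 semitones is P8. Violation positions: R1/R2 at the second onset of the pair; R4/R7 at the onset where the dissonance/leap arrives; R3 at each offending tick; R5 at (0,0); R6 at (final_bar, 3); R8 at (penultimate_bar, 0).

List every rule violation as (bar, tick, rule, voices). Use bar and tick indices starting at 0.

(3, 2, R4, (0, 1))
(4, 0, R7, (1,))
(4, 2, R7, (1,))
(6, 0, R4, (0, 1))
(6, 2, R7, (1,))
(9, 0, R4, (0, 1))
(9, 0, R8, (0, 1))

bar 0: v0=D3 v1=D4 downbeat P8
bar 1: v0=B2 v1=G3 downbeat m6
bar 2: v0=C3 v1=E3 downbeat M3
bar 3: v0=B2 v1=G3 downbeat m6
bar 4: v0=D3 v1=B3 downbeat M6
bar 5: v0=F3 v1=A3 downbeat M3
bar 6: v0=E3 v1=F4 downbeat m2
bar 7: v0=F3 v1=D4 downbeat M6
bar 8: v0=G3 v1=E4 downbeat M6
bar 9: v0=E3 v1=D4 downbeat m7
bar 10: v0=D3 v1=D4 downbeat P8
  -> R4 @ bar 3 tick 2 v(0, 1): B2/F3 TT untreated
  -> R7 @ bar 4 tick 0 v(1,): F3->B3 leap 6st
  -> R7 @ bar 4 tick 2 v(1,): B3->F3 leap 6st
  -> R4 @ bar 6 tick 0 v(0, 1): E3/F4 m2 untreated
  -> R7 @ bar 6 tick 2 v(1,): F4->G3 leap 10st
  -> R4 @ bar 9 tick 0 v(0, 1): E3/D4 m7 untreated
  -> R8 @ bar 9 tick 0 v(0, 1): penult m7 not 3rd/6th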